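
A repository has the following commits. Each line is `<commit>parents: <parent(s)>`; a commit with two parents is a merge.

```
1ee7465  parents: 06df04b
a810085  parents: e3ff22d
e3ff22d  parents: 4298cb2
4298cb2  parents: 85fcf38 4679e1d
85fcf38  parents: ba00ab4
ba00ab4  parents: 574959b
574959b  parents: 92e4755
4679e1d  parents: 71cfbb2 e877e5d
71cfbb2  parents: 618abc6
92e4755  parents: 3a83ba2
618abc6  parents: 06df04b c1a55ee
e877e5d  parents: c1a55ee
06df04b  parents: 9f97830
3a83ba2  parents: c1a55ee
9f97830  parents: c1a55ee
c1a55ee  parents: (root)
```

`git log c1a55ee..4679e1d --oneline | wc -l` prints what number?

Reachable from 4679e1d: {06df04b, 4679e1d, 618abc6, 71cfbb2, 9f97830, c1a55ee, e877e5d}.
Reachable from c1a55ee: {c1a55ee}.
In 4679e1d's history but not c1a55ee's: {06df04b, 4679e1d, 618abc6, 71cfbb2, 9f97830, e877e5d} — 6 commits.

6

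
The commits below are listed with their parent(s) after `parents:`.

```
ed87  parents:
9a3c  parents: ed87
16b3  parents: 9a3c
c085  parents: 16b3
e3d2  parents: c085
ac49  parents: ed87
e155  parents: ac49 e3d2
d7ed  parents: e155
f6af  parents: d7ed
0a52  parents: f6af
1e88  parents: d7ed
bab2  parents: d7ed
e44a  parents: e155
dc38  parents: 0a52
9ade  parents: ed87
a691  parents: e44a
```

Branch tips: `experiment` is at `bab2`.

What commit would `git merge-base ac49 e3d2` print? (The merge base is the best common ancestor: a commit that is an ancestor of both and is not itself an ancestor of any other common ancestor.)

Ancestors of ac49: {ac49, ed87}.
Ancestors of e3d2: {16b3, 9a3c, c085, e3d2, ed87}.
Common ancestors: {ed87}.
The only common ancestor is ed87, so it is the merge base.

ed87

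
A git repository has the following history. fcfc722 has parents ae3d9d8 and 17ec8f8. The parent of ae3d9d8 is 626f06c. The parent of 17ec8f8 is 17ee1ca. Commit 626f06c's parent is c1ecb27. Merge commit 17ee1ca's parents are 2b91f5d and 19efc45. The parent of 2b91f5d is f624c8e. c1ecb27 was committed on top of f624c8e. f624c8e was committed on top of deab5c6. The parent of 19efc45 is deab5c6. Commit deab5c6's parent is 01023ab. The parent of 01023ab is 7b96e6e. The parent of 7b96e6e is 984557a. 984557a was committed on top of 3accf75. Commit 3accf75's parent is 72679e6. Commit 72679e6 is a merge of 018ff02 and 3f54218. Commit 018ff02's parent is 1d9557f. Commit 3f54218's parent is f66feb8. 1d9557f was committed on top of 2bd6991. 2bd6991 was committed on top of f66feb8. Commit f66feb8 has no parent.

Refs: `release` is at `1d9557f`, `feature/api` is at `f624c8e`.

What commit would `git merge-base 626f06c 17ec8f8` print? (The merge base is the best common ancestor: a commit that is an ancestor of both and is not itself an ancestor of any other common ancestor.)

Ancestors of 626f06c: {01023ab, 018ff02, 1d9557f, 2bd6991, 3accf75, 3f54218, 626f06c, 72679e6, 7b96e6e, 984557a, c1ecb27, deab5c6, f624c8e, f66feb8}.
Ancestors of 17ec8f8: {01023ab, 018ff02, 17ec8f8, 17ee1ca, 19efc45, 1d9557f, 2b91f5d, 2bd6991, 3accf75, 3f54218, 72679e6, 7b96e6e, 984557a, deab5c6, f624c8e, f66feb8}.
Common ancestors: {01023ab, 018ff02, 1d9557f, 2bd6991, 3accf75, 3f54218, 72679e6, 7b96e6e, 984557a, deab5c6, f624c8e, f66feb8}.
Among these, f624c8e is not an ancestor of any other common ancestor — it is the merge base.

f624c8e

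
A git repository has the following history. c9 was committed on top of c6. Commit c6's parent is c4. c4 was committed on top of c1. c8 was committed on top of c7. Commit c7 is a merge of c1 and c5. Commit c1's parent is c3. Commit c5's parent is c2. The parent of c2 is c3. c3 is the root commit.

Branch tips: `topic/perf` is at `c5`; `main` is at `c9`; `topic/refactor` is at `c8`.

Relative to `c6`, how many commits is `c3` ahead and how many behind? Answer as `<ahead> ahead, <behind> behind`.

0 ahead, 3 behind

Reachable from c3: {c3}.
Reachable from c6: {c1, c3, c4, c6}.
Only in c3's history (ahead): {} — 0.
Only in c6's history (behind): {c1, c4, c6} — 3.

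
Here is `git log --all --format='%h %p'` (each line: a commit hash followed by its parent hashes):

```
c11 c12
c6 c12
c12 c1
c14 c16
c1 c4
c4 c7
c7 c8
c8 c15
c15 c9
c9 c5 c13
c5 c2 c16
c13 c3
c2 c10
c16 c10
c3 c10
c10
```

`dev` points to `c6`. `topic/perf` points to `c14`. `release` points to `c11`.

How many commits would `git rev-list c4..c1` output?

1

Reachable from c1: {c1, c10, c13, c15, c16, c2, c3, c4, c5, c7, c8, c9}.
Reachable from c4: {c10, c13, c15, c16, c2, c3, c4, c5, c7, c8, c9}.
In c1's history but not c4's: {c1} — 1 commit.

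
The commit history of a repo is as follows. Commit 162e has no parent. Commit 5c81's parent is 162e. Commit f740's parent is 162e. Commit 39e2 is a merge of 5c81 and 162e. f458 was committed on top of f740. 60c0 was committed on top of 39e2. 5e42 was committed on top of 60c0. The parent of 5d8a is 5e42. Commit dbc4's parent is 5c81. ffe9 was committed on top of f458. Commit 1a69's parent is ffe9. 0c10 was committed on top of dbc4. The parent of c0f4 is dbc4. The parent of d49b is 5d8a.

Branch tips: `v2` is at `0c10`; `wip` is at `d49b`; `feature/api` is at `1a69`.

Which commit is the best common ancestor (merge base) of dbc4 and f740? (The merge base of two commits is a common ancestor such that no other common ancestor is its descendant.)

Ancestors of dbc4: {162e, 5c81, dbc4}.
Ancestors of f740: {162e, f740}.
Common ancestors: {162e}.
The only common ancestor is 162e, so it is the merge base.

162e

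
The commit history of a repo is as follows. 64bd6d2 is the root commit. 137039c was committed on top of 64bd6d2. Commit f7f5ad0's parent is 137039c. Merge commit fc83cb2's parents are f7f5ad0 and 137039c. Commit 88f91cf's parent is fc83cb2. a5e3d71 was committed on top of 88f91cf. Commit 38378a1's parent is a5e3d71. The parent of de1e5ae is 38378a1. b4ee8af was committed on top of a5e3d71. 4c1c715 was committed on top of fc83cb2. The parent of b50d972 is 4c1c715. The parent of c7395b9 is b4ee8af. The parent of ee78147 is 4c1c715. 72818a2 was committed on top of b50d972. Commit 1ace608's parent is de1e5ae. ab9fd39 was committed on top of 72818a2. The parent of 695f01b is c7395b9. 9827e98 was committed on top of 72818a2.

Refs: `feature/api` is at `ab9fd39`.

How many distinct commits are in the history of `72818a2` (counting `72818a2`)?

7

Walking parent pointers from 72818a2: reachable set = {137039c, 4c1c715, 64bd6d2, 72818a2, b50d972, f7f5ad0, fc83cb2}.
That is 7 commits.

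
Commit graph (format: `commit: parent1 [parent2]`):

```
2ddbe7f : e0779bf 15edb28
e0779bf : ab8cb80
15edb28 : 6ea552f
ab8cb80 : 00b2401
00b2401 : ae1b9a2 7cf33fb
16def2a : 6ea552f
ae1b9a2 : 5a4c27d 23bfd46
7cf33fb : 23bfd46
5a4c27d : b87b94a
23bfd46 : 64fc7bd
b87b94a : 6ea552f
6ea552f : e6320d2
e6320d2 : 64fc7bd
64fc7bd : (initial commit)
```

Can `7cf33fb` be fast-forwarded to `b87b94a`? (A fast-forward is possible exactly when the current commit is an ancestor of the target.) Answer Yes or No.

No

A fast-forward from 7cf33fb to b87b94a is possible iff 7cf33fb is an ancestor of b87b94a.
Ancestors of b87b94a: {64fc7bd, 6ea552f, b87b94a, e6320d2}.
7cf33fb is not among them, so fast-forward is not possible.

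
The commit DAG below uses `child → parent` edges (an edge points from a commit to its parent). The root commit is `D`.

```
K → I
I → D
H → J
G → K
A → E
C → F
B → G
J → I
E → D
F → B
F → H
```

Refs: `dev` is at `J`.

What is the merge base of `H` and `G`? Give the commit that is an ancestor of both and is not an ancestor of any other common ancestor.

I

Ancestors of H: {D, H, I, J}.
Ancestors of G: {D, G, I, K}.
Common ancestors: {D, I}.
Among these, I is not an ancestor of any other common ancestor — it is the merge base.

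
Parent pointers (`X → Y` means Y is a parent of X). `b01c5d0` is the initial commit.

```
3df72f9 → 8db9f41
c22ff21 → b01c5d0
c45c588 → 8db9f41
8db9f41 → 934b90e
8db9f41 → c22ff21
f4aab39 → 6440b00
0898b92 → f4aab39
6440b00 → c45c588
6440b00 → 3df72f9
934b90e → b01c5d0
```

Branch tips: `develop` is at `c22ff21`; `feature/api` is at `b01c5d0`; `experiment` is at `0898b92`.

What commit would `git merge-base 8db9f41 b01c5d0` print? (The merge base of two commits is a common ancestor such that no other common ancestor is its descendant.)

Ancestors of 8db9f41: {8db9f41, 934b90e, b01c5d0, c22ff21}.
Ancestors of b01c5d0: {b01c5d0}.
Common ancestors: {b01c5d0}.
The only common ancestor is b01c5d0, so it is the merge base.

b01c5d0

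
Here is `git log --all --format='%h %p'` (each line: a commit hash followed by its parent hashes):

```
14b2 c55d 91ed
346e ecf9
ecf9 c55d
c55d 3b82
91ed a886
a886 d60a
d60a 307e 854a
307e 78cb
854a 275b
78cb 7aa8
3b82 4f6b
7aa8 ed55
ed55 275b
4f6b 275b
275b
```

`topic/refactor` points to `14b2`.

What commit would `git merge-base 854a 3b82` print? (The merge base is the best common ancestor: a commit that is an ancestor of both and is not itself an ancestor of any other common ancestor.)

Ancestors of 854a: {275b, 854a}.
Ancestors of 3b82: {275b, 3b82, 4f6b}.
Common ancestors: {275b}.
The only common ancestor is 275b, so it is the merge base.

275b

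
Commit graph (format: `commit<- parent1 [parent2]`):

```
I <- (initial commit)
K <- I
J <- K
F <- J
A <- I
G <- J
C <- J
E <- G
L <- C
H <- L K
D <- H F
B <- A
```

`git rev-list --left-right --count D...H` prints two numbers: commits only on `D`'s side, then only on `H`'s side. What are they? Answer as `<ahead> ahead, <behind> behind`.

Reachable from D: {C, D, F, H, I, J, K, L}.
Reachable from H: {C, H, I, J, K, L}.
Only in D's history (ahead): {D, F} — 2.
Only in H's history (behind): {} — 0.

2 ahead, 0 behind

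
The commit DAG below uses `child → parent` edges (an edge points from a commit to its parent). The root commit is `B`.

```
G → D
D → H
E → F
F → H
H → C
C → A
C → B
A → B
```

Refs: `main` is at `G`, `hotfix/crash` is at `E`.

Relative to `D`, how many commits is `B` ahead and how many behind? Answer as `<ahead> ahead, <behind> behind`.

0 ahead, 4 behind

Reachable from B: {B}.
Reachable from D: {A, B, C, D, H}.
Only in B's history (ahead): {} — 0.
Only in D's history (behind): {A, C, D, H} — 4.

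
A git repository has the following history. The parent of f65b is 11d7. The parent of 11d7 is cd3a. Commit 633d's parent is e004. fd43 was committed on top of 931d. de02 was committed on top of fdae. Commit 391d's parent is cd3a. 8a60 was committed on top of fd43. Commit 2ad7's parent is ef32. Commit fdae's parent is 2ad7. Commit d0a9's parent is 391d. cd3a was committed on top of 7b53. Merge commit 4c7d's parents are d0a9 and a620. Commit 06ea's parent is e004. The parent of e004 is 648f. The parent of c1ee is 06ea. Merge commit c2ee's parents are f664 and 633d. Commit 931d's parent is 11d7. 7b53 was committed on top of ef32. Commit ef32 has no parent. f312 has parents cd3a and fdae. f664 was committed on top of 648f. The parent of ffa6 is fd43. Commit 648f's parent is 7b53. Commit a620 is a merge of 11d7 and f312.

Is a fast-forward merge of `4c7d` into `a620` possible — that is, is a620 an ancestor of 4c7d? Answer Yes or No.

A fast-forward from a620 to 4c7d is possible iff a620 is an ancestor of 4c7d.
Ancestors of 4c7d: {11d7, 2ad7, 391d, 4c7d, 7b53, a620, cd3a, d0a9, ef32, f312, fdae}.
a620 is among them, so fast-forward is possible.

Yes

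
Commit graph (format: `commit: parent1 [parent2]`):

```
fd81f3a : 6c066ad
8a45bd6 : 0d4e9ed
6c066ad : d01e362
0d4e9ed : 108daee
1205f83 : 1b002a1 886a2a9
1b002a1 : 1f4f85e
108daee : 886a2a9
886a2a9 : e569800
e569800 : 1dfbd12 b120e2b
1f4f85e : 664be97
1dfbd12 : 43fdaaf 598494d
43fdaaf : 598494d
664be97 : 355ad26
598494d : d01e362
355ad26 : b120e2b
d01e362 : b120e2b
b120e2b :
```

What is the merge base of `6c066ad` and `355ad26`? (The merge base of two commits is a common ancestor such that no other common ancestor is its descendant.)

b120e2b

Ancestors of 6c066ad: {6c066ad, b120e2b, d01e362}.
Ancestors of 355ad26: {355ad26, b120e2b}.
Common ancestors: {b120e2b}.
The only common ancestor is b120e2b, so it is the merge base.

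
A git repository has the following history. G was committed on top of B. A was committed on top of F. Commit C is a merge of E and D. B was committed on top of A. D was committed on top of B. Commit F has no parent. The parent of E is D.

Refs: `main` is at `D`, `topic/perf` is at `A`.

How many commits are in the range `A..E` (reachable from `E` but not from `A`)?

3

Reachable from E: {A, B, D, E, F}.
Reachable from A: {A, F}.
In E's history but not A's: {B, D, E} — 3 commits.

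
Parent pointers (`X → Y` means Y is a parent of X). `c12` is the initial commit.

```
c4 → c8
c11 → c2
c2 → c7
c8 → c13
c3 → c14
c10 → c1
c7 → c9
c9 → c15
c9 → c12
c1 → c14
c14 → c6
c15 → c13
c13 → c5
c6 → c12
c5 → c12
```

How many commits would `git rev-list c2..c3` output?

Reachable from c3: {c12, c14, c3, c6}.
Reachable from c2: {c12, c13, c15, c2, c5, c7, c9}.
In c3's history but not c2's: {c14, c3, c6} — 3 commits.

3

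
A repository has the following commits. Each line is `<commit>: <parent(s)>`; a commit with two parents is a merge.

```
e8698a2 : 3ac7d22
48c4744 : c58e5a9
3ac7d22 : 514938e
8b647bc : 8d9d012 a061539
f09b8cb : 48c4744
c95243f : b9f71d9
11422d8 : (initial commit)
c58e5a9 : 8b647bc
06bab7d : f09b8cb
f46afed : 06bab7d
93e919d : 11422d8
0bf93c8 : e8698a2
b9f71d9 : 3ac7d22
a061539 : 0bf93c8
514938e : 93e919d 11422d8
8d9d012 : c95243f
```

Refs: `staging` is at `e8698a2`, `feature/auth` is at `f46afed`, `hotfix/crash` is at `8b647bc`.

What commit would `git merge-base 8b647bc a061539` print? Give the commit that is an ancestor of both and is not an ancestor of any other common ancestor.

Ancestors of 8b647bc: {0bf93c8, 11422d8, 3ac7d22, 514938e, 8b647bc, 8d9d012, 93e919d, a061539, b9f71d9, c95243f, e8698a2}.
Ancestors of a061539: {0bf93c8, 11422d8, 3ac7d22, 514938e, 93e919d, a061539, e8698a2}.
Common ancestors: {0bf93c8, 11422d8, 3ac7d22, 514938e, 93e919d, a061539, e8698a2}.
Among these, a061539 is not an ancestor of any other common ancestor — it is the merge base.

a061539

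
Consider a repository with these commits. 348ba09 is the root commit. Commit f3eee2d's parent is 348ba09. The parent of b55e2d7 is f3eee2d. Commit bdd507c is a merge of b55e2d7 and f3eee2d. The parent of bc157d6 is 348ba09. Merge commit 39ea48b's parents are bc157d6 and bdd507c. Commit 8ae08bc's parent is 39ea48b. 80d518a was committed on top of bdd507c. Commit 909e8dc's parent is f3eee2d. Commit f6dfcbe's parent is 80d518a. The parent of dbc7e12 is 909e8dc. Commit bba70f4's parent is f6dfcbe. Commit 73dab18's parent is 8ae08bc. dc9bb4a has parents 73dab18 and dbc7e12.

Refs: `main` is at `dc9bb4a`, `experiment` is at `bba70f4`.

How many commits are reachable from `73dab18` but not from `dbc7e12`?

6

Reachable from 73dab18: {348ba09, 39ea48b, 73dab18, 8ae08bc, b55e2d7, bc157d6, bdd507c, f3eee2d}.
Reachable from dbc7e12: {348ba09, 909e8dc, dbc7e12, f3eee2d}.
In 73dab18's history but not dbc7e12's: {39ea48b, 73dab18, 8ae08bc, b55e2d7, bc157d6, bdd507c} — 6 commits.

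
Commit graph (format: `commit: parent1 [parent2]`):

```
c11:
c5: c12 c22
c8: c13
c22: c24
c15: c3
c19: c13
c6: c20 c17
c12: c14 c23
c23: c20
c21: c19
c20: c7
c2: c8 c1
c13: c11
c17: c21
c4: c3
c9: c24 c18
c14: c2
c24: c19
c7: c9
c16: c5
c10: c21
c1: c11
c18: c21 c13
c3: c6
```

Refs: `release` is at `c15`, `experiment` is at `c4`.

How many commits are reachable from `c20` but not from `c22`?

Reachable from c20: {c11, c13, c18, c19, c20, c21, c24, c7, c9}.
Reachable from c22: {c11, c13, c19, c22, c24}.
In c20's history but not c22's: {c18, c20, c21, c7, c9} — 5 commits.

5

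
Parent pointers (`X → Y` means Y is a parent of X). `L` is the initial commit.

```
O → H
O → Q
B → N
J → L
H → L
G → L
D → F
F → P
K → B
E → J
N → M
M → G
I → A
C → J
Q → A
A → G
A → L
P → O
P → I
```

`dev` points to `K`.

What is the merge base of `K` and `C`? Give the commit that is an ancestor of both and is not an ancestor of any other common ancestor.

L

Ancestors of K: {B, G, K, L, M, N}.
Ancestors of C: {C, J, L}.
Common ancestors: {L}.
The only common ancestor is L, so it is the merge base.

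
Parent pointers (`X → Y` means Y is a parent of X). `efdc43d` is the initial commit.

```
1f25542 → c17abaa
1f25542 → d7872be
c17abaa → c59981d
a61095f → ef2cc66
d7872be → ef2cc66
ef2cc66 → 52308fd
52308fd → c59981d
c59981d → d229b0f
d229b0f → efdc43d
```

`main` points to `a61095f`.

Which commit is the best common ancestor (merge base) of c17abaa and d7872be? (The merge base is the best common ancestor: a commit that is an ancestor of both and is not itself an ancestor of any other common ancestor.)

Ancestors of c17abaa: {c17abaa, c59981d, d229b0f, efdc43d}.
Ancestors of d7872be: {52308fd, c59981d, d229b0f, d7872be, ef2cc66, efdc43d}.
Common ancestors: {c59981d, d229b0f, efdc43d}.
Among these, c59981d is not an ancestor of any other common ancestor — it is the merge base.

c59981d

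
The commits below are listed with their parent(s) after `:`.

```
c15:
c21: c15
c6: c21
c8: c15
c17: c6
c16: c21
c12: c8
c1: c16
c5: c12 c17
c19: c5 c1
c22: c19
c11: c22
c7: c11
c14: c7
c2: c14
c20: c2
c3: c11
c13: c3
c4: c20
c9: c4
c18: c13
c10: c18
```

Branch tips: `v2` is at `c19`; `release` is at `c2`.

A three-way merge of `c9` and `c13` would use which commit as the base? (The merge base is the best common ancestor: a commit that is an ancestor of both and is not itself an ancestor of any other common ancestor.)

Ancestors of c9: {c1, c11, c12, c14, c15, c16, c17, c19, c2, c20, c21, c22, c4, c5, c6, c7, c8, c9}.
Ancestors of c13: {c1, c11, c12, c13, c15, c16, c17, c19, c21, c22, c3, c5, c6, c8}.
Common ancestors: {c1, c11, c12, c15, c16, c17, c19, c21, c22, c5, c6, c8}.
Among these, c11 is not an ancestor of any other common ancestor — it is the merge base.

c11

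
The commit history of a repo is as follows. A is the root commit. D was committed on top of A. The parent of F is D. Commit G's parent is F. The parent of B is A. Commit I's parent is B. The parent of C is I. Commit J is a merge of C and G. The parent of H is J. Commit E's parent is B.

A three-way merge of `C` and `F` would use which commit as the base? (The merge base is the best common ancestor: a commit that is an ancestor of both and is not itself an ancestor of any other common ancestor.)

A

Ancestors of C: {A, B, C, I}.
Ancestors of F: {A, D, F}.
Common ancestors: {A}.
The only common ancestor is A, so it is the merge base.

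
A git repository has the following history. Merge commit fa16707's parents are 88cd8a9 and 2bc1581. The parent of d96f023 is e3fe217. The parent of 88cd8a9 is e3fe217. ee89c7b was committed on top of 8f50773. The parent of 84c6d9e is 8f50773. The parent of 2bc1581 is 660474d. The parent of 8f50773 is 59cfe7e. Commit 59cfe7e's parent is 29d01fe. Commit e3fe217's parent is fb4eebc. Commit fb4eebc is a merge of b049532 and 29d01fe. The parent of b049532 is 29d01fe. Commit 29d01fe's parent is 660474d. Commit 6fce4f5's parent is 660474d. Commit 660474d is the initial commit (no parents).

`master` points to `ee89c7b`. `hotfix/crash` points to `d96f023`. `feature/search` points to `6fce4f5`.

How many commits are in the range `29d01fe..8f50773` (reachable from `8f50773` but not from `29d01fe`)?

2

Reachable from 8f50773: {29d01fe, 59cfe7e, 660474d, 8f50773}.
Reachable from 29d01fe: {29d01fe, 660474d}.
In 8f50773's history but not 29d01fe's: {59cfe7e, 8f50773} — 2 commits.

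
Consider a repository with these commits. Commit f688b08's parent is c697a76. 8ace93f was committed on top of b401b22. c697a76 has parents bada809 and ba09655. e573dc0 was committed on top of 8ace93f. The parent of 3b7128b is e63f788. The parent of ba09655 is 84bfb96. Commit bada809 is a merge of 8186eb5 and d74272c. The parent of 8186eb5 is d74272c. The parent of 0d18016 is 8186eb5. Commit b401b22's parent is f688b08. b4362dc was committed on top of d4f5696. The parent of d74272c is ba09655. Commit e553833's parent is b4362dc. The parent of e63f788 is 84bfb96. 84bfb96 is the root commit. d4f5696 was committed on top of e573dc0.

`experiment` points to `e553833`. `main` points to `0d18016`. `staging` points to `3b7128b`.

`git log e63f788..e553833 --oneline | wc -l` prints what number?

12

Reachable from e553833: {8186eb5, 84bfb96, 8ace93f, b401b22, b4362dc, ba09655, bada809, c697a76, d4f5696, d74272c, e553833, e573dc0, f688b08}.
Reachable from e63f788: {84bfb96, e63f788}.
In e553833's history but not e63f788's: {8186eb5, 8ace93f, b401b22, b4362dc, ba09655, bada809, c697a76, d4f5696, d74272c, e553833, e573dc0, f688b08} — 12 commits.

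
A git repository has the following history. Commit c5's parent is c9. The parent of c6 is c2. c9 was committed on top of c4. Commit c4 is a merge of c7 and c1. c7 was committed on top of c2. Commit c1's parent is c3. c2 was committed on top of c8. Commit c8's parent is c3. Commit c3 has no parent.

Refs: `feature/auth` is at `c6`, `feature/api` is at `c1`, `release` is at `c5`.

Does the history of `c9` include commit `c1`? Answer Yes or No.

Yes

Ancestors of c9 (commits reachable by following parents): {c1, c2, c3, c4, c7, c8, c9}.
c1 is in that set, so it is an ancestor of c9.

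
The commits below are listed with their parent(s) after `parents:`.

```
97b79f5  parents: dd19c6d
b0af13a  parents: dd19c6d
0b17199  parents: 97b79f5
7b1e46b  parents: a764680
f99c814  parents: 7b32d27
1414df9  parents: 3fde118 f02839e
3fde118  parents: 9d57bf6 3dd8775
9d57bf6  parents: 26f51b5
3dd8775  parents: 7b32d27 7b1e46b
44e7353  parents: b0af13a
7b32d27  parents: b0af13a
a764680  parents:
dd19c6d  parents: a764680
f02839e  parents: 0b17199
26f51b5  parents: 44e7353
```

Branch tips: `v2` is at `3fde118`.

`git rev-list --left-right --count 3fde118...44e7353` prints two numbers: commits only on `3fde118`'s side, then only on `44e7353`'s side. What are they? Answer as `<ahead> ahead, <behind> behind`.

6 ahead, 0 behind

Reachable from 3fde118: {26f51b5, 3dd8775, 3fde118, 44e7353, 7b1e46b, 7b32d27, 9d57bf6, a764680, b0af13a, dd19c6d}.
Reachable from 44e7353: {44e7353, a764680, b0af13a, dd19c6d}.
Only in 3fde118's history (ahead): {26f51b5, 3dd8775, 3fde118, 7b1e46b, 7b32d27, 9d57bf6} — 6.
Only in 44e7353's history (behind): {} — 0.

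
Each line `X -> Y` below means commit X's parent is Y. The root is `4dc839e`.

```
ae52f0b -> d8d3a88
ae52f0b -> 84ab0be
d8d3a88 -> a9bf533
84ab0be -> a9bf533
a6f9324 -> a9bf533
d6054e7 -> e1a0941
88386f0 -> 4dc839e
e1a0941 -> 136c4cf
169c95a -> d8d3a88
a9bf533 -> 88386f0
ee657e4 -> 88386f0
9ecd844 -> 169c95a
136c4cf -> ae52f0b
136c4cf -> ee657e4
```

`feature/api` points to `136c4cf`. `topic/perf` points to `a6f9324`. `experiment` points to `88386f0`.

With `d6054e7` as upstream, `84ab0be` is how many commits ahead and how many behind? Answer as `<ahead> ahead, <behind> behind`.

0 ahead, 6 behind

Reachable from 84ab0be: {4dc839e, 84ab0be, 88386f0, a9bf533}.
Reachable from d6054e7: {136c4cf, 4dc839e, 84ab0be, 88386f0, a9bf533, ae52f0b, d6054e7, d8d3a88, e1a0941, ee657e4}.
Only in 84ab0be's history (ahead): {} — 0.
Only in d6054e7's history (behind): {136c4cf, ae52f0b, d6054e7, d8d3a88, e1a0941, ee657e4} — 6.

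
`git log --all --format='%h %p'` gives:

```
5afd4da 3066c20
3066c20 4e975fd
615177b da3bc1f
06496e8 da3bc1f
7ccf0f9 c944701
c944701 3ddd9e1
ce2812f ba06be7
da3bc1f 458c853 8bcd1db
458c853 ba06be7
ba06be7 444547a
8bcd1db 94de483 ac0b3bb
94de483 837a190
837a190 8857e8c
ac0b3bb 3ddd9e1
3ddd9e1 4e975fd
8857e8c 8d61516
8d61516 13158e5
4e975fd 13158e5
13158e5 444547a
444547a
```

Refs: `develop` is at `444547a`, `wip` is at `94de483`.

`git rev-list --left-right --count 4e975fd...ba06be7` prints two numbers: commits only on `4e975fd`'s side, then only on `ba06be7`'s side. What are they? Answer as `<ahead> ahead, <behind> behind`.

2 ahead, 1 behind

Reachable from 4e975fd: {13158e5, 444547a, 4e975fd}.
Reachable from ba06be7: {444547a, ba06be7}.
Only in 4e975fd's history (ahead): {13158e5, 4e975fd} — 2.
Only in ba06be7's history (behind): {ba06be7} — 1.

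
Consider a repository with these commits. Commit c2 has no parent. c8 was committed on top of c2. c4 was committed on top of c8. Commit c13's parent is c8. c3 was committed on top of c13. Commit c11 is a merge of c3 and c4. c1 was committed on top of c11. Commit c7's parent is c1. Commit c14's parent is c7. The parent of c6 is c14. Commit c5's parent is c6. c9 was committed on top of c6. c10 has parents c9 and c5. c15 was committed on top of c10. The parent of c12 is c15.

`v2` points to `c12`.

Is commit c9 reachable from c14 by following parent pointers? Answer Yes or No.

No

Ancestors of c14: {c1, c11, c13, c14, c2, c3, c4, c7, c8}.
c9 is not in that set, so it is not an ancestor of c14.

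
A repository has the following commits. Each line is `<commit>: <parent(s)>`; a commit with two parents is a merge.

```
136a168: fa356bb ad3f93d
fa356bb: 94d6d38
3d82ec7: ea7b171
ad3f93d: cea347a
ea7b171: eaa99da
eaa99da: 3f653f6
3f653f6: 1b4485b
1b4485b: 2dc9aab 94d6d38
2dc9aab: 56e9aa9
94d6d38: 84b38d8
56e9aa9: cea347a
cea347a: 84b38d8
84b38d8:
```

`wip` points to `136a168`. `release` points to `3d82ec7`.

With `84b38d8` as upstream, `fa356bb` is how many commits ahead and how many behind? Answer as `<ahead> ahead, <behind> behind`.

Reachable from fa356bb: {84b38d8, 94d6d38, fa356bb}.
Reachable from 84b38d8: {84b38d8}.
Only in fa356bb's history (ahead): {94d6d38, fa356bb} — 2.
Only in 84b38d8's history (behind): {} — 0.

2 ahead, 0 behind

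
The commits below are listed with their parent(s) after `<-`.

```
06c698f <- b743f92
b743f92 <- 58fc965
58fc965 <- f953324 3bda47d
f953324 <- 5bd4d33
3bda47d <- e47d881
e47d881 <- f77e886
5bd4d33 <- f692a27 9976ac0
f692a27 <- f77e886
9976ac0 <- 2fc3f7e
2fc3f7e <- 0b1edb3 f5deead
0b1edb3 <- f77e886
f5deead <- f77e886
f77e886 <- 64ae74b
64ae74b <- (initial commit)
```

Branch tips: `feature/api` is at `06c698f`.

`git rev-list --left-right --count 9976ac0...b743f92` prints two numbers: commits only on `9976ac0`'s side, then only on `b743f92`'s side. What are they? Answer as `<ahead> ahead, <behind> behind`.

Reachable from 9976ac0: {0b1edb3, 2fc3f7e, 64ae74b, 9976ac0, f5deead, f77e886}.
Reachable from b743f92: {0b1edb3, 2fc3f7e, 3bda47d, 58fc965, 5bd4d33, 64ae74b, 9976ac0, b743f92, e47d881, f5deead, f692a27, f77e886, f953324}.
Only in 9976ac0's history (ahead): {} — 0.
Only in b743f92's history (behind): {3bda47d, 58fc965, 5bd4d33, b743f92, e47d881, f692a27, f953324} — 7.

0 ahead, 7 behind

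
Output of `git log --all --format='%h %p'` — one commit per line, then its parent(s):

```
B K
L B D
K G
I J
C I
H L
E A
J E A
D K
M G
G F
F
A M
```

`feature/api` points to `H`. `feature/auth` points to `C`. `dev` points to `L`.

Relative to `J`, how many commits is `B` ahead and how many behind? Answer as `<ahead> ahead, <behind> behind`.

Reachable from B: {B, F, G, K}.
Reachable from J: {A, E, F, G, J, M}.
Only in B's history (ahead): {B, K} — 2.
Only in J's history (behind): {A, E, J, M} — 4.

2 ahead, 4 behind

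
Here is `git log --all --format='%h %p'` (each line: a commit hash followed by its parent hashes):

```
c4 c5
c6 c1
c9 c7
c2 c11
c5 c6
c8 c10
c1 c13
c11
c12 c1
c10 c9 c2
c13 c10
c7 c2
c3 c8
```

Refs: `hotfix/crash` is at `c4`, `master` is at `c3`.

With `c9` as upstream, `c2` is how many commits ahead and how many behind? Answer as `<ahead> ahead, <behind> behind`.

0 ahead, 2 behind

Reachable from c2: {c11, c2}.
Reachable from c9: {c11, c2, c7, c9}.
Only in c2's history (ahead): {} — 0.
Only in c9's history (behind): {c7, c9} — 2.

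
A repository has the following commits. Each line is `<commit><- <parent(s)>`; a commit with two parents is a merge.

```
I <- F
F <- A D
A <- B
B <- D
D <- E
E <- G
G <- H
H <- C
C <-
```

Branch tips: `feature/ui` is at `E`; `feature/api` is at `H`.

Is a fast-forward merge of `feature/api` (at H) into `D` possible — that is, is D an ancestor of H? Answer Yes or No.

A fast-forward from D to H is possible iff D is an ancestor of H.
Ancestors of H: {C, H}.
D is not among them, so fast-forward is not possible.

No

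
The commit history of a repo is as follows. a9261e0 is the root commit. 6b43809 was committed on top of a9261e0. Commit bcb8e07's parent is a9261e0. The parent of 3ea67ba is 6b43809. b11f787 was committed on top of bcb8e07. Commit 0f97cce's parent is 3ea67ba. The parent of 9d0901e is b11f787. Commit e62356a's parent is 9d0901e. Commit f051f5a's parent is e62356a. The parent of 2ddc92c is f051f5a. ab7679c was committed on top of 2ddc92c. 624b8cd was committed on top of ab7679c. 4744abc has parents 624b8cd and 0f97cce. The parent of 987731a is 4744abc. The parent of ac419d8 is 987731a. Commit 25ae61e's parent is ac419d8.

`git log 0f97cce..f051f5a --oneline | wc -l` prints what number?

5

Reachable from f051f5a: {9d0901e, a9261e0, b11f787, bcb8e07, e62356a, f051f5a}.
Reachable from 0f97cce: {0f97cce, 3ea67ba, 6b43809, a9261e0}.
In f051f5a's history but not 0f97cce's: {9d0901e, b11f787, bcb8e07, e62356a, f051f5a} — 5 commits.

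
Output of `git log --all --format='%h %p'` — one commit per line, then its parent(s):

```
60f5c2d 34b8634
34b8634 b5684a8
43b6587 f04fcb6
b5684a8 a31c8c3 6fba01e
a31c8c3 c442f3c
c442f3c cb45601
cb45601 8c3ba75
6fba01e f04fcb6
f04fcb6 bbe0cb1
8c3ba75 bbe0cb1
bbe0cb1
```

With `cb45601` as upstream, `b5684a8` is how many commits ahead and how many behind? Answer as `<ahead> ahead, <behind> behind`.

5 ahead, 0 behind

Reachable from b5684a8: {6fba01e, 8c3ba75, a31c8c3, b5684a8, bbe0cb1, c442f3c, cb45601, f04fcb6}.
Reachable from cb45601: {8c3ba75, bbe0cb1, cb45601}.
Only in b5684a8's history (ahead): {6fba01e, a31c8c3, b5684a8, c442f3c, f04fcb6} — 5.
Only in cb45601's history (behind): {} — 0.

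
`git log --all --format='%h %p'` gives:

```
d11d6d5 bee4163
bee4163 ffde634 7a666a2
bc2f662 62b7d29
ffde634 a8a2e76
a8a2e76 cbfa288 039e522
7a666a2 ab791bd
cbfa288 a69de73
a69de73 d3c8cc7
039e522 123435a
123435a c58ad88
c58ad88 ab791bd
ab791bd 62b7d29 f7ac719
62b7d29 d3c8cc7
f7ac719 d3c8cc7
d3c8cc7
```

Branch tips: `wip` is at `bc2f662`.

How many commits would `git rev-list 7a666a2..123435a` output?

2

Reachable from 123435a: {123435a, 62b7d29, ab791bd, c58ad88, d3c8cc7, f7ac719}.
Reachable from 7a666a2: {62b7d29, 7a666a2, ab791bd, d3c8cc7, f7ac719}.
In 123435a's history but not 7a666a2's: {123435a, c58ad88} — 2 commits.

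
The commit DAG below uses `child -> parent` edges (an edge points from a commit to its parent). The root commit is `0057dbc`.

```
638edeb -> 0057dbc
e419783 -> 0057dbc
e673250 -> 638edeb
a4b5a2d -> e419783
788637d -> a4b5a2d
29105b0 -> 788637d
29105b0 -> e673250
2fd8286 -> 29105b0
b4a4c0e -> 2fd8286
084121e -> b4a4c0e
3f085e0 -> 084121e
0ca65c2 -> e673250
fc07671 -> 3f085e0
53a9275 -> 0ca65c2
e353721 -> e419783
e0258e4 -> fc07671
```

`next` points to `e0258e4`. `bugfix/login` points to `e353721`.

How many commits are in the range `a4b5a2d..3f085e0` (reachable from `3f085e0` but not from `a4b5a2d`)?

8

Reachable from 3f085e0: {0057dbc, 084121e, 29105b0, 2fd8286, 3f085e0, 638edeb, 788637d, a4b5a2d, b4a4c0e, e419783, e673250}.
Reachable from a4b5a2d: {0057dbc, a4b5a2d, e419783}.
In 3f085e0's history but not a4b5a2d's: {084121e, 29105b0, 2fd8286, 3f085e0, 638edeb, 788637d, b4a4c0e, e673250} — 8 commits.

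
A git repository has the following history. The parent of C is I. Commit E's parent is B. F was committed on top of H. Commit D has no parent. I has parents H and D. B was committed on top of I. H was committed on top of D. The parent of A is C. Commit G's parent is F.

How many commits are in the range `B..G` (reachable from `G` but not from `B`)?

Reachable from G: {D, F, G, H}.
Reachable from B: {B, D, H, I}.
In G's history but not B's: {F, G} — 2 commits.

2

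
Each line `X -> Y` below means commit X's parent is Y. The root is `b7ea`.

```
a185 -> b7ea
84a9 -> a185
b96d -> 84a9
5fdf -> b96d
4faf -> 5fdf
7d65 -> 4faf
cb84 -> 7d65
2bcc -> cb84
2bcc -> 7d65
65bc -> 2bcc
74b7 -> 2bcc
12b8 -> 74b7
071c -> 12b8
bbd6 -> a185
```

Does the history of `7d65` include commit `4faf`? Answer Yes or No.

Ancestors of 7d65 (commits reachable by following parents): {4faf, 5fdf, 7d65, 84a9, a185, b7ea, b96d}.
4faf is in that set, so it is an ancestor of 7d65.

Yes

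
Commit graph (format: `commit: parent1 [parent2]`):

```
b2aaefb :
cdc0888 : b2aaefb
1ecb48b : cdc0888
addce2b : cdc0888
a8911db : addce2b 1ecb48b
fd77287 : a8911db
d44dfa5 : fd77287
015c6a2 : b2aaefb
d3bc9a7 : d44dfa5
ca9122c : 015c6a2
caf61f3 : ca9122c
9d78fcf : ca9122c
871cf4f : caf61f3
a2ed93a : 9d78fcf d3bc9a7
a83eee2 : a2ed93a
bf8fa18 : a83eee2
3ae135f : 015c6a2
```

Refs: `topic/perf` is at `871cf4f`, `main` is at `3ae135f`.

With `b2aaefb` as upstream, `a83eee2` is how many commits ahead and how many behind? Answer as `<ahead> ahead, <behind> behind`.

12 ahead, 0 behind

Reachable from a83eee2: {015c6a2, 1ecb48b, 9d78fcf, a2ed93a, a83eee2, a8911db, addce2b, b2aaefb, ca9122c, cdc0888, d3bc9a7, d44dfa5, fd77287}.
Reachable from b2aaefb: {b2aaefb}.
Only in a83eee2's history (ahead): {015c6a2, 1ecb48b, 9d78fcf, a2ed93a, a83eee2, a8911db, addce2b, ca9122c, cdc0888, d3bc9a7, d44dfa5, fd77287} — 12.
Only in b2aaefb's history (behind): {} — 0.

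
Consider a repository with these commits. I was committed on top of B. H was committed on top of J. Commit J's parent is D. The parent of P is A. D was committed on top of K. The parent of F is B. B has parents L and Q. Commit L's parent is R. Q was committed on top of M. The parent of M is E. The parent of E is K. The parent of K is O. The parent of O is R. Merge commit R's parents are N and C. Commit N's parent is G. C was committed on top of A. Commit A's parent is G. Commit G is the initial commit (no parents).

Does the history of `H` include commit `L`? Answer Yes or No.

Ancestors of H: {A, C, D, G, H, J, K, N, O, R}.
L is not in that set, so it is not an ancestor of H.

No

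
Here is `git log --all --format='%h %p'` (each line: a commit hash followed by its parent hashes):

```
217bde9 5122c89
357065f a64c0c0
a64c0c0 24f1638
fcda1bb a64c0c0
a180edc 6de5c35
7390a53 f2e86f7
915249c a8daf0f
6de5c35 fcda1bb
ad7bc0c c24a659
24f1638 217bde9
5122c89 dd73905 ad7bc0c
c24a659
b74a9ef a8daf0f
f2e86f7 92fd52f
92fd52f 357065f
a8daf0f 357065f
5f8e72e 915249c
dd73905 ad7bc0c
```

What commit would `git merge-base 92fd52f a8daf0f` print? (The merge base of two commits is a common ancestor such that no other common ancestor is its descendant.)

357065f

Ancestors of 92fd52f: {217bde9, 24f1638, 357065f, 5122c89, 92fd52f, a64c0c0, ad7bc0c, c24a659, dd73905}.
Ancestors of a8daf0f: {217bde9, 24f1638, 357065f, 5122c89, a64c0c0, a8daf0f, ad7bc0c, c24a659, dd73905}.
Common ancestors: {217bde9, 24f1638, 357065f, 5122c89, a64c0c0, ad7bc0c, c24a659, dd73905}.
Among these, 357065f is not an ancestor of any other common ancestor — it is the merge base.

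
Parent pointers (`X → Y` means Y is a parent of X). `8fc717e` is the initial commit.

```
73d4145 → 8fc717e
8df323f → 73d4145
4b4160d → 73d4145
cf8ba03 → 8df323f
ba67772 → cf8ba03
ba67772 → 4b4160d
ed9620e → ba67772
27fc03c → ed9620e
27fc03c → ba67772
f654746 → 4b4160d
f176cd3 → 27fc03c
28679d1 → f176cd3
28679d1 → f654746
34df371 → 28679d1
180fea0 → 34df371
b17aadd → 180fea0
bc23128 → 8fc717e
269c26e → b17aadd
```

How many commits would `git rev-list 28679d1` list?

11

Walking parent pointers from 28679d1: reachable set = {27fc03c, 28679d1, 4b4160d, 73d4145, 8df323f, 8fc717e, ba67772, cf8ba03, ed9620e, f176cd3, f654746}.
That is 11 commits.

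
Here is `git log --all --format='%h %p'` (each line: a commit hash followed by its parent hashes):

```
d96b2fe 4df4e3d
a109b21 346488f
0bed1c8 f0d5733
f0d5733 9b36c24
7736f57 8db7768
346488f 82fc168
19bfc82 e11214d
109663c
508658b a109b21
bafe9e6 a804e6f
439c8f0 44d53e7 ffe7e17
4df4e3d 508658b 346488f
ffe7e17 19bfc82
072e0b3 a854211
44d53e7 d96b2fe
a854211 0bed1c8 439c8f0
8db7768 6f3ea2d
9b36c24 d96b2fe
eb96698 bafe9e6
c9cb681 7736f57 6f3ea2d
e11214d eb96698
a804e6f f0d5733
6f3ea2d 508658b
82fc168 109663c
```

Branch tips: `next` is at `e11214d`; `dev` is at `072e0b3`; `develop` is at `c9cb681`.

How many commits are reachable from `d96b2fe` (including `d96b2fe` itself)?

Walking parent pointers from d96b2fe: reachable set = {109663c, 346488f, 4df4e3d, 508658b, 82fc168, a109b21, d96b2fe}.
That is 7 commits.

7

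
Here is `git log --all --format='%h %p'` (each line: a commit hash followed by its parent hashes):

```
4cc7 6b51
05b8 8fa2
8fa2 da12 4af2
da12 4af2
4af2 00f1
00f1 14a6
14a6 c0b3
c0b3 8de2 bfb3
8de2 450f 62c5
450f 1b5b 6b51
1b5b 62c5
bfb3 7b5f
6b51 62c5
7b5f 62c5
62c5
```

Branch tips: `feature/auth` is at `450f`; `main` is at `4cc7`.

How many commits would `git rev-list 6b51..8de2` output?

3

Reachable from 8de2: {1b5b, 450f, 62c5, 6b51, 8de2}.
Reachable from 6b51: {62c5, 6b51}.
In 8de2's history but not 6b51's: {1b5b, 450f, 8de2} — 3 commits.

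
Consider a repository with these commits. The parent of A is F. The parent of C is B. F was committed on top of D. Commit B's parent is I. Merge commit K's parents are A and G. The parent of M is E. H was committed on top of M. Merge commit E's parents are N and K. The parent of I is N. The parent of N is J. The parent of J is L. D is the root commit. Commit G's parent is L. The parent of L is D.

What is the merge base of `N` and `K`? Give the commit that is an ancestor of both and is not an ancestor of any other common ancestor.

L

Ancestors of N: {D, J, L, N}.
Ancestors of K: {A, D, F, G, K, L}.
Common ancestors: {D, L}.
Among these, L is not an ancestor of any other common ancestor — it is the merge base.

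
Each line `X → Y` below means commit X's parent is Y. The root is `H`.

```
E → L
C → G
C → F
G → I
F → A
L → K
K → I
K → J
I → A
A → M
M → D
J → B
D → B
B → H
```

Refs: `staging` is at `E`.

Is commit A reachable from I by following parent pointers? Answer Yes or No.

Ancestors of I (commits reachable by following parents): {A, B, D, H, I, M}.
A is in that set, so it is an ancestor of I.

Yes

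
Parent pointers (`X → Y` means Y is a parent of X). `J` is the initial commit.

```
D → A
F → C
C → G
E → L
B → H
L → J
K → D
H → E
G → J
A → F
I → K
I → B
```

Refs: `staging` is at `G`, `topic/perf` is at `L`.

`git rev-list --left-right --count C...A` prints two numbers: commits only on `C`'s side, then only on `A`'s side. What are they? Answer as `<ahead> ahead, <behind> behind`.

Reachable from C: {C, G, J}.
Reachable from A: {A, C, F, G, J}.
Only in C's history (ahead): {} — 0.
Only in A's history (behind): {A, F} — 2.

0 ahead, 2 behind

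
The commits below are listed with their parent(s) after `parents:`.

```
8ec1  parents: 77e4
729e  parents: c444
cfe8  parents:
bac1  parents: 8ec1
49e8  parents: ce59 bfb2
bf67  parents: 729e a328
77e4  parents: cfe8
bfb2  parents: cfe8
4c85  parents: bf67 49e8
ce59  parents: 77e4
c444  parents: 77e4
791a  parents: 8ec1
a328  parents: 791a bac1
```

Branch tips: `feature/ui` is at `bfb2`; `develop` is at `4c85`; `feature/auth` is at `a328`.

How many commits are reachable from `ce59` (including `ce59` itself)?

Walking parent pointers from ce59: reachable set = {77e4, ce59, cfe8}.
That is 3 commits.

3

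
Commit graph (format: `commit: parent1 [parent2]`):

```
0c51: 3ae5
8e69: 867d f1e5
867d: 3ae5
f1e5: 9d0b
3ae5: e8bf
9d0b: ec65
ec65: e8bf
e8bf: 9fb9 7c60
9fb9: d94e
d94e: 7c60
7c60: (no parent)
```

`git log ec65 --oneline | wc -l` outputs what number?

5

Walking parent pointers from ec65: reachable set = {7c60, 9fb9, d94e, e8bf, ec65}.
That is 5 commits.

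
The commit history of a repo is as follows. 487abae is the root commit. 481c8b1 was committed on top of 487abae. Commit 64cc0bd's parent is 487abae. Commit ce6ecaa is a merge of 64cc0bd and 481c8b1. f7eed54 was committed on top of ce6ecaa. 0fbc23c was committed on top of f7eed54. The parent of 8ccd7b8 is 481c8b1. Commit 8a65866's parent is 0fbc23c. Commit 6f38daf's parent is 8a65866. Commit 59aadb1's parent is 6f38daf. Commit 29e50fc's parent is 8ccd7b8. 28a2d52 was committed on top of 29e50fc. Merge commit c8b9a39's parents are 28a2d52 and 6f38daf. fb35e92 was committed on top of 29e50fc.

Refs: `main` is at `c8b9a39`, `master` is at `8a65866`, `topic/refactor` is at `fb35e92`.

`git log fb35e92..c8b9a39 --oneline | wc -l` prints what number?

Reachable from c8b9a39: {0fbc23c, 28a2d52, 29e50fc, 481c8b1, 487abae, 64cc0bd, 6f38daf, 8a65866, 8ccd7b8, c8b9a39, ce6ecaa, f7eed54}.
Reachable from fb35e92: {29e50fc, 481c8b1, 487abae, 8ccd7b8, fb35e92}.
In c8b9a39's history but not fb35e92's: {0fbc23c, 28a2d52, 64cc0bd, 6f38daf, 8a65866, c8b9a39, ce6ecaa, f7eed54} — 8 commits.

8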